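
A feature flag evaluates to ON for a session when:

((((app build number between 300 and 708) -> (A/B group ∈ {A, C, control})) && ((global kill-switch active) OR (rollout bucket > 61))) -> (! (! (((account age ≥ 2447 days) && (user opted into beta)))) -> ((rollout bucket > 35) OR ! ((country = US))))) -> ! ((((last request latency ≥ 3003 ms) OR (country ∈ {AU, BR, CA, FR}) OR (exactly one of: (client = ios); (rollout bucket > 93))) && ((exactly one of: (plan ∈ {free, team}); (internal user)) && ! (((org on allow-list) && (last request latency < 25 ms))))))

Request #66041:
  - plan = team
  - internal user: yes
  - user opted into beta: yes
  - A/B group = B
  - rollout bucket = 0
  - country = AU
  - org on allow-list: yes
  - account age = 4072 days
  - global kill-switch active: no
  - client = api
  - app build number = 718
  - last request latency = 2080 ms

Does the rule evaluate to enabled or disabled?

Enabled

Atomic conditions:
  app build number between 300 and 708: 718 in [300, 708] is false
  A/B group ∈ {A, C, control}: B is not in the set → false
  global kill-switch active: no → false
  rollout bucket > 61: 0 > 61 is false
  account age ≥ 2447 days: 4072 ≥ 2447 is true
  user opted into beta: yes → true
  rollout bucket > 35: 0 > 35 is false
  country = US: AU == US is false
  last request latency ≥ 3003 ms: 2080 ≥ 3003 is false
  country ∈ {AU, BR, CA, FR}: AU is in the set → true
  client = ios: api == ios is false
  rollout bucket > 93: 0 > 93 is false
  plan ∈ {free, team}: team is in the set → true
  internal user: yes → true
  org on allow-list: yes → true
  last request latency < 25 ms: 2080 < 25 is false
Combine:
[1.1.1] false → false (antecedent false ⇒ implication holds) = true
[1.1.2] false OR false = false
[1.1] true AND false = false
[1.2.1.1.1] true AND true = true
[1.2.1.1] NOT true = false
[1.2.1] NOT false = true
[1.2.2.2] NOT false = true
[1.2.2] false OR true = true
[1.2] true → true = true
[1] false → true (antecedent false ⇒ implication holds) = true
[2.1.1.3] exactly-one(false, false) = false
[2.1.1] false OR true OR false = true
[2.1.2.1] exactly-one(true, true) = false
[2.1.2.2.1] true AND false = false
[2.1.2.2] NOT false = true
[2.1.2] false AND true = false
[2.1] true AND false = false
[2] NOT false = true
[root] true → true = true
Overall: true → enabled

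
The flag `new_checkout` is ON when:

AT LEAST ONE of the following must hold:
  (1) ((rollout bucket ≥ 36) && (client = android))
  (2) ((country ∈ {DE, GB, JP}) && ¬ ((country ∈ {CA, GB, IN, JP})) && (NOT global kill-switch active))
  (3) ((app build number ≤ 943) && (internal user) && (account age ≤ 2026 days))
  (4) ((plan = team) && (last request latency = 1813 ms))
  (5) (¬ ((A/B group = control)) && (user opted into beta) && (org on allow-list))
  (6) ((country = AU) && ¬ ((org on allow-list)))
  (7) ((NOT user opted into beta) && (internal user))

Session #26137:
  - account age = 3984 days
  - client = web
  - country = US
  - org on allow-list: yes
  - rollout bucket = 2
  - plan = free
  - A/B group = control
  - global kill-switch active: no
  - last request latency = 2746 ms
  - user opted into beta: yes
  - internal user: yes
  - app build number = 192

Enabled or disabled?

Atomic conditions:
  rollout bucket ≥ 36: 2 ≥ 36 is false
  client = android: web == android is false
  country ∈ {DE, GB, JP}: US is not in the set → false
  country ∈ {CA, GB, IN, JP}: US is not in the set → false
  NOT global kill-switch active: no → true
  app build number ≤ 943: 192 ≤ 943 is true
  internal user: yes → true
  account age ≤ 2026 days: 3984 ≤ 2026 is false
  plan = team: free == team is false
  last request latency = 1813 ms: 2746 == 1813 is false
  A/B group = control: control == control is true
  user opted into beta: yes → true
  org on allow-list: yes → true
  country = AU: US == AU is false
  NOT user opted into beta: yes → false
Combine:
[1] false AND false = false
[2.2] NOT false = true
[2] false AND true AND true = false
[3] true AND true AND false = false
[4] false AND false = false
[5.1] NOT true = false
[5] false AND true AND true = false
[6.2] NOT true = false
[6] false AND false = false
[7] false AND true = false
[root] false OR false OR false OR false OR false OR false OR false = false
Overall: false → disabled

Disabled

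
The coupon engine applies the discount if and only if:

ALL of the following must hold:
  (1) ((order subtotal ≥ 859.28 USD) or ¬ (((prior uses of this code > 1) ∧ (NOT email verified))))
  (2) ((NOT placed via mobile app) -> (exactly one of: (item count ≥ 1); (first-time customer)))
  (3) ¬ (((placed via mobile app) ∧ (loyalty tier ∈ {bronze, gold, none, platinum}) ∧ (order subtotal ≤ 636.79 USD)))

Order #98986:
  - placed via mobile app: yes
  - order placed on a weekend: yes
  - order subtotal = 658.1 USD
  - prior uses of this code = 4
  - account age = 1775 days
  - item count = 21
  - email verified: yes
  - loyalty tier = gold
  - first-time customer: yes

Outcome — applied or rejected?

Applied

Atomic conditions:
  order subtotal ≥ 859.28 USD: 658.1 ≥ 859.28 is false
  prior uses of this code > 1: 4 > 1 is true
  NOT email verified: yes → false
  NOT placed via mobile app: yes → false
  item count ≥ 1: 21 ≥ 1 is true
  first-time customer: yes → true
  placed via mobile app: yes → true
  loyalty tier ∈ {bronze, gold, none, platinum}: gold is in the set → true
  order subtotal ≤ 636.79 USD: 658.1 ≤ 636.79 is false
Combine:
[1.2.1] true AND false = false
[1.2] NOT false = true
[1] false OR true = true
[2.2] exactly-one(true, true) = false
[2] false → false (antecedent false ⇒ implication holds) = true
[3.1] true AND true AND false = false
[3] NOT false = true
[root] true AND true AND true = true
Overall: true → applied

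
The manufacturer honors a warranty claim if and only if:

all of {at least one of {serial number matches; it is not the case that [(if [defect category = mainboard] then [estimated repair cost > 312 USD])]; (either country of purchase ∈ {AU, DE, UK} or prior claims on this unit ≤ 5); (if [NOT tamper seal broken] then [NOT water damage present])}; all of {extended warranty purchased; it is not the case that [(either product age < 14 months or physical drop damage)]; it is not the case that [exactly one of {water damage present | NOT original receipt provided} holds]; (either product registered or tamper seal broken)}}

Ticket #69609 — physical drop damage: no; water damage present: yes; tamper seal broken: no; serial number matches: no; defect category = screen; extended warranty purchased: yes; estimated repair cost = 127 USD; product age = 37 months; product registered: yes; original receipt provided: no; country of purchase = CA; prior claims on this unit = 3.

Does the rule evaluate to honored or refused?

Honored

Atomic conditions:
  serial number matches: no → false
  defect category = mainboard: screen == mainboard is false
  estimated repair cost > 312 USD: 127 > 312 is false
  country of purchase ∈ {AU, DE, UK}: CA is not in the set → false
  prior claims on this unit ≤ 5: 3 ≤ 5 is true
  NOT tamper seal broken: no → true
  NOT water damage present: yes → false
  extended warranty purchased: yes → true
  product age < 14 months: 37 < 14 is false
  physical drop damage: no → false
  water damage present: yes → true
  NOT original receipt provided: no → true
  product registered: yes → true
  tamper seal broken: no → false
Combine:
[1.2.1] false → false (antecedent false ⇒ implication holds) = true
[1.2] NOT true = false
[1.3] false OR true = true
[1.4] true → false = false
[1] false OR false OR true OR false = true
[2.2.1] false OR false = false
[2.2] NOT false = true
[2.3.1] exactly-one(true, true) = false
[2.3] NOT false = true
[2.4] true OR false = true
[2] true AND true AND true AND true = true
[root] true AND true = true
Overall: true → honored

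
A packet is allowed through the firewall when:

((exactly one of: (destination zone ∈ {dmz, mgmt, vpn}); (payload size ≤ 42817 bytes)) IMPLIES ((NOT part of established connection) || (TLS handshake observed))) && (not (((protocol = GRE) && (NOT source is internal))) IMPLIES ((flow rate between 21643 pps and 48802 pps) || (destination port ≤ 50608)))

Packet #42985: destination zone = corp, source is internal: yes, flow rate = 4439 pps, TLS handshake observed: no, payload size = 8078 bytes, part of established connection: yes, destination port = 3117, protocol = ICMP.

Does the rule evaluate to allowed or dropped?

Dropped

Atomic conditions:
  destination zone ∈ {dmz, mgmt, vpn}: corp is not in the set → false
  payload size ≤ 42817 bytes: 8078 ≤ 42817 is true
  NOT part of established connection: yes → false
  TLS handshake observed: no → false
  protocol = GRE: ICMP == GRE is false
  NOT source is internal: yes → false
  flow rate between 21643 pps and 48802 pps: 4439 in [21643, 48802] is false
  destination port ≤ 50608: 3117 ≤ 50608 is true
Combine:
[1.1] exactly-one(false, true) = true
[1.2] false OR false = false
[1] true → false = false
[2.1.1] false AND false = false
[2.1] NOT false = true
[2.2] false OR true = true
[2] true → true = true
[root] false AND true = false
Overall: false → dropped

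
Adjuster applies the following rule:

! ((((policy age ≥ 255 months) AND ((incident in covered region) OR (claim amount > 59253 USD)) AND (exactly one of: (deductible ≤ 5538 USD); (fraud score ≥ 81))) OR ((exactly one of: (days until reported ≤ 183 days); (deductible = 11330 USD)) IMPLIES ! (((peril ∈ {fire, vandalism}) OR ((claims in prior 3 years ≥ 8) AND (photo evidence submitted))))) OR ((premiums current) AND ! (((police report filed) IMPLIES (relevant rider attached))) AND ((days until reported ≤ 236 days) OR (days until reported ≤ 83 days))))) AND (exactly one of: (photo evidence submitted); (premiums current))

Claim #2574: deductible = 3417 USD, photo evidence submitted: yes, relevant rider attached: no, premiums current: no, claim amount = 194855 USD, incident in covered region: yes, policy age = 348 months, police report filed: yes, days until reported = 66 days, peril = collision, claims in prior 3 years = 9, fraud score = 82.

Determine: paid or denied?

Atomic conditions:
  policy age ≥ 255 months: 348 ≥ 255 is true
  incident in covered region: yes → true
  claim amount > 59253 USD: 194855 > 59253 is true
  deductible ≤ 5538 USD: 3417 ≤ 5538 is true
  fraud score ≥ 81: 82 ≥ 81 is true
  days until reported ≤ 183 days: 66 ≤ 183 is true
  deductible = 11330 USD: 3417 == 11330 is false
  peril ∈ {fire, vandalism}: collision is not in the set → false
  claims in prior 3 years ≥ 8: 9 ≥ 8 is true
  photo evidence submitted: yes → true
  premiums current: no → false
  police report filed: yes → true
  relevant rider attached: no → false
  days until reported ≤ 236 days: 66 ≤ 236 is true
  days until reported ≤ 83 days: 66 ≤ 83 is true
Combine:
[1.1.1.2] true OR true = true
[1.1.1.3] exactly-one(true, true) = false
[1.1.1] true AND true AND false = false
[1.1.2.1] exactly-one(true, false) = true
[1.1.2.2.1.2] true AND true = true
[1.1.2.2.1] false OR true = true
[1.1.2.2] NOT true = false
[1.1.2] true → false = false
[1.1.3.2.1] true → false = false
[1.1.3.2] NOT false = true
[1.1.3.3] true OR true = true
[1.1.3] false AND true AND true = false
[1.1] false OR false OR false = false
[1] NOT false = true
[2] exactly-one(true, false) = true
[root] true AND true = true
Overall: true → paid

Paid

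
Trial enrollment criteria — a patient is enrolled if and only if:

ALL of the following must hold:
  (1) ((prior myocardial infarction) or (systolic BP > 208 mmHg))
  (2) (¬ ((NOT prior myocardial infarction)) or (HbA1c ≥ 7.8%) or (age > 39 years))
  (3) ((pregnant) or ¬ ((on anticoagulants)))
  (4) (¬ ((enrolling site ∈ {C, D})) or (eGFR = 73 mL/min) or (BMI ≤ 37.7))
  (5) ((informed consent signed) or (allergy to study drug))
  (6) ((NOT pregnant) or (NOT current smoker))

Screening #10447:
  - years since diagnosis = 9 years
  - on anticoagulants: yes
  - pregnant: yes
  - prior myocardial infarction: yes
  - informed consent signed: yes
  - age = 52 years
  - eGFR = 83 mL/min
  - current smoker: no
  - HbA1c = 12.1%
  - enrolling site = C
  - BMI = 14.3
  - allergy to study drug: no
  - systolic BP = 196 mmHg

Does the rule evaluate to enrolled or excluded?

Enrolled

Atomic conditions:
  prior myocardial infarction: yes → true
  systolic BP > 208 mmHg: 196 > 208 is false
  NOT prior myocardial infarction: yes → false
  HbA1c ≥ 7.8%: 12.1 ≥ 7.8 is true
  age > 39 years: 52 > 39 is true
  pregnant: yes → true
  on anticoagulants: yes → true
  enrolling site ∈ {C, D}: C is in the set → true
  eGFR = 73 mL/min: 83 == 73 is false
  BMI ≤ 37.7: 14.3 ≤ 37.7 is true
  informed consent signed: yes → true
  allergy to study drug: no → false
  NOT pregnant: yes → false
  NOT current smoker: no → true
Combine:
[1] true OR false = true
[2.1] NOT false = true
[2] true OR true OR true = true
[3.2] NOT true = false
[3] true OR false = true
[4.1] NOT true = false
[4] false OR false OR true = true
[5] true OR false = true
[6] false OR true = true
[root] true AND true AND true AND true AND true AND true = true
Overall: true → enrolled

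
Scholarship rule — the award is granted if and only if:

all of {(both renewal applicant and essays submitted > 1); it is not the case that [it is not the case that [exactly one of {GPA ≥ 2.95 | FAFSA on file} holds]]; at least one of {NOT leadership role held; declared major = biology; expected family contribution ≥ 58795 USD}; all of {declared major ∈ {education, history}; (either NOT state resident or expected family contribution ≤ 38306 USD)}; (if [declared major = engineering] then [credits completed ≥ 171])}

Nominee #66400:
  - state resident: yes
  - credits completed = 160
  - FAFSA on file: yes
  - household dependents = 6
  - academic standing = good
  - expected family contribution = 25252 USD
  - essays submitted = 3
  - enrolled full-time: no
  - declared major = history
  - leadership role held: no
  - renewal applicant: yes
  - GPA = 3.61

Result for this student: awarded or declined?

Atomic conditions:
  renewal applicant: yes → true
  essays submitted > 1: 3 > 1 is true
  GPA ≥ 2.95: 3.61 ≥ 2.95 is true
  FAFSA on file: yes → true
  NOT leadership role held: no → true
  declared major = biology: history == biology is false
  expected family contribution ≥ 58795 USD: 25252 ≥ 58795 is false
  declared major ∈ {education, history}: history is in the set → true
  NOT state resident: yes → false
  expected family contribution ≤ 38306 USD: 25252 ≤ 38306 is true
  declared major = engineering: history == engineering is false
  credits completed ≥ 171: 160 ≥ 171 is false
Combine:
[1] true AND true = true
[2.1.1] exactly-one(true, true) = false
[2.1] NOT false = true
[2] NOT true = false
[3] true OR false OR false = true
[4.2] false OR true = true
[4] true AND true = true
[5] false → false (antecedent false ⇒ implication holds) = true
[root] true AND false AND true AND true AND true = false
Overall: false → declined

Declined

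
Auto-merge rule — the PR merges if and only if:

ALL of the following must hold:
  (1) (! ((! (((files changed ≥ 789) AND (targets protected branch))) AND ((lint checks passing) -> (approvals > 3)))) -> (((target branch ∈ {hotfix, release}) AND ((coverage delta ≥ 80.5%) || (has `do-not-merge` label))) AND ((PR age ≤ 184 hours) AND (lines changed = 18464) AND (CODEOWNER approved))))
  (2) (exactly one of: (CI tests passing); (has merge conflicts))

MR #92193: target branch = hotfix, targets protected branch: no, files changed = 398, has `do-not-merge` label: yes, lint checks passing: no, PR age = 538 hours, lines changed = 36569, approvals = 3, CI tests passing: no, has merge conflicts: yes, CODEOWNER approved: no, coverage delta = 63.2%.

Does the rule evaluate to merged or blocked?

Atomic conditions:
  files changed ≥ 789: 398 ≥ 789 is false
  targets protected branch: no → false
  lint checks passing: no → false
  approvals > 3: 3 > 3 is false
  target branch ∈ {hotfix, release}: hotfix is in the set → true
  coverage delta ≥ 80.5%: 63.2 ≥ 80.5 is false
  has `do-not-merge` label: yes → true
  PR age ≤ 184 hours: 538 ≤ 184 is false
  lines changed = 18464: 36569 == 18464 is false
  CODEOWNER approved: no → false
  CI tests passing: no → false
  has merge conflicts: yes → true
Combine:
[1.1.1.1.1] false AND false = false
[1.1.1.1] NOT false = true
[1.1.1.2] false → false (antecedent false ⇒ implication holds) = true
[1.1.1] true AND true = true
[1.1] NOT true = false
[1.2.1.2] false OR true = true
[1.2.1] true AND true = true
[1.2.2] false AND false AND false = false
[1.2] true AND false = false
[1] false → false (antecedent false ⇒ implication holds) = true
[2] exactly-one(false, true) = true
[root] true AND true = true
Overall: true → merged

Merged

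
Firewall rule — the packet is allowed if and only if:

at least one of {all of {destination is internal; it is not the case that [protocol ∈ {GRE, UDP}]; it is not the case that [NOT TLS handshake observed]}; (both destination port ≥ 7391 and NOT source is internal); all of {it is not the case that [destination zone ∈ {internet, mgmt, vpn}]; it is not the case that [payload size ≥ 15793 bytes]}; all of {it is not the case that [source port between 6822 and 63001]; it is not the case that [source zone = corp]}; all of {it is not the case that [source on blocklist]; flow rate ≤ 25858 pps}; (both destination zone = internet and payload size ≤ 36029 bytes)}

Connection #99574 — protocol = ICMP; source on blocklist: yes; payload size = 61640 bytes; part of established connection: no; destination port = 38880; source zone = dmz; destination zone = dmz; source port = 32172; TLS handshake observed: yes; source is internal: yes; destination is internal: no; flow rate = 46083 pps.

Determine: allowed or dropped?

Dropped

Atomic conditions:
  destination is internal: no → false
  protocol ∈ {GRE, UDP}: ICMP is not in the set → false
  NOT TLS handshake observed: yes → false
  destination port ≥ 7391: 38880 ≥ 7391 is true
  NOT source is internal: yes → false
  destination zone ∈ {internet, mgmt, vpn}: dmz is not in the set → false
  payload size ≥ 15793 bytes: 61640 ≥ 15793 is true
  source port between 6822 and 63001: 32172 in [6822, 63001] is true
  source zone = corp: dmz == corp is false
  source on blocklist: yes → true
  flow rate ≤ 25858 pps: 46083 ≤ 25858 is false
  destination zone = internet: dmz == internet is false
  payload size ≤ 36029 bytes: 61640 ≤ 36029 is false
Combine:
[1.2] NOT false = true
[1.3] NOT false = true
[1] false AND true AND true = false
[2] true AND false = false
[3.1] NOT false = true
[3.2] NOT true = false
[3] true AND false = false
[4.1] NOT true = false
[4.2] NOT false = true
[4] false AND true = false
[5.1] NOT true = false
[5] false AND false = false
[6] false AND false = false
[root] false OR false OR false OR false OR false OR false = false
Overall: false → dropped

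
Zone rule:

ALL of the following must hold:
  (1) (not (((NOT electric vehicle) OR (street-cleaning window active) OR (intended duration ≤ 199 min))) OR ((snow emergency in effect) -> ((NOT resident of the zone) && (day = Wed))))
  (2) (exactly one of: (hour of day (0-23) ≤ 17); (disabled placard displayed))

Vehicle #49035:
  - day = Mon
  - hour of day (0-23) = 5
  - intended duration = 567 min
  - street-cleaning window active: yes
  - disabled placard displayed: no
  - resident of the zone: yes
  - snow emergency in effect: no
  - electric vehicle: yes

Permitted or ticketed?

Permitted

Atomic conditions:
  NOT electric vehicle: yes → false
  street-cleaning window active: yes → true
  intended duration ≤ 199 min: 567 ≤ 199 is false
  snow emergency in effect: no → false
  NOT resident of the zone: yes → false
  day = Wed: Mon == Wed is false
  hour of day (0-23) ≤ 17: 5 ≤ 17 is true
  disabled placard displayed: no → false
Combine:
[1.1.1] false OR true OR false = true
[1.1] NOT true = false
[1.2.2] false AND false = false
[1.2] false → false (antecedent false ⇒ implication holds) = true
[1] false OR true = true
[2] exactly-one(true, false) = true
[root] true AND true = true
Overall: true → permitted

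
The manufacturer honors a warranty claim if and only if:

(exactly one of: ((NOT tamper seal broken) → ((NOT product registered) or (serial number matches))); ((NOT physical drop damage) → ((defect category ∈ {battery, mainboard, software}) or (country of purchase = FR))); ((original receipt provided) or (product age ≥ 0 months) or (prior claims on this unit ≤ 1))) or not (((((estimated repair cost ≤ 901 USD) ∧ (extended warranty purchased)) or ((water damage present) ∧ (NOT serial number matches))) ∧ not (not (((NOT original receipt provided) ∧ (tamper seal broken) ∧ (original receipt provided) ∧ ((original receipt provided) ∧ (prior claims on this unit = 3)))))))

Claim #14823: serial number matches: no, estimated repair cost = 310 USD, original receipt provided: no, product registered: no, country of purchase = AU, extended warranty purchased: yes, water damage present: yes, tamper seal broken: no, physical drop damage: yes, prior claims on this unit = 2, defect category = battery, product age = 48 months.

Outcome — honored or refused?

Atomic conditions:
  NOT tamper seal broken: no → true
  NOT product registered: no → true
  serial number matches: no → false
  NOT physical drop damage: yes → false
  defect category ∈ {battery, mainboard, software}: battery is in the set → true
  country of purchase = FR: AU == FR is false
  original receipt provided: no → false
  product age ≥ 0 months: 48 ≥ 0 is true
  prior claims on this unit ≤ 1: 2 ≤ 1 is false
  estimated repair cost ≤ 901 USD: 310 ≤ 901 is true
  extended warranty purchased: yes → true
  water damage present: yes → true
  NOT serial number matches: no → true
  NOT original receipt provided: no → true
  tamper seal broken: no → false
  prior claims on this unit = 3: 2 == 3 is false
Combine:
[1.1.2] true OR false = true
[1.1] true → true = true
[1.2.2] true OR false = true
[1.2] false → true (antecedent false ⇒ implication holds) = true
[1.3] false OR true OR false = true
[1] exactly-one(true, true, true) = false
[2.1.1.1] true AND true = true
[2.1.1.2] true AND true = true
[2.1.1] true OR true = true
[2.1.2.1.1.4] false AND false = false
[2.1.2.1.1] true AND false AND false AND false = false
[2.1.2.1] NOT false = true
[2.1.2] NOT true = false
[2.1] true AND false = false
[2] NOT false = true
[root] false OR true = true
Overall: true → honored

Honored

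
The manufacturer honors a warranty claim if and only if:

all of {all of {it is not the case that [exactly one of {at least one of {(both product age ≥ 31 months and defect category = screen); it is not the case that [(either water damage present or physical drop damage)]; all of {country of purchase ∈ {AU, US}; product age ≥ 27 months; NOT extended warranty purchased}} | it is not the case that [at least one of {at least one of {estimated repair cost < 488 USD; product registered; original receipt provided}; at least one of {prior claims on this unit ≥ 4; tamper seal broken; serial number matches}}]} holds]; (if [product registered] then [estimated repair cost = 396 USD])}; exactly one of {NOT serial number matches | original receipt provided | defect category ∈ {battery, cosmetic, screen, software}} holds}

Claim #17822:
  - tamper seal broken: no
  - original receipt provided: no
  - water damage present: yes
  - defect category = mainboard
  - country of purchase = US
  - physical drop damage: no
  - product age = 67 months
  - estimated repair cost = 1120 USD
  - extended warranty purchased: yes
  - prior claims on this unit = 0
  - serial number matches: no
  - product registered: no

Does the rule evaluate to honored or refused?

Refused

Atomic conditions:
  product age ≥ 31 months: 67 ≥ 31 is true
  defect category = screen: mainboard == screen is false
  water damage present: yes → true
  physical drop damage: no → false
  country of purchase ∈ {AU, US}: US is in the set → true
  product age ≥ 27 months: 67 ≥ 27 is true
  NOT extended warranty purchased: yes → false
  estimated repair cost < 488 USD: 1120 < 488 is false
  product registered: no → false
  original receipt provided: no → false
  prior claims on this unit ≥ 4: 0 ≥ 4 is false
  tamper seal broken: no → false
  serial number matches: no → false
  estimated repair cost = 396 USD: 1120 == 396 is false
  NOT serial number matches: no → true
  defect category ∈ {battery, cosmetic, screen, software}: mainboard is not in the set → false
Combine:
[1.1.1.1.1] true AND false = false
[1.1.1.1.2.1] true OR false = true
[1.1.1.1.2] NOT true = false
[1.1.1.1.3] true AND true AND false = false
[1.1.1.1] false OR false OR false = false
[1.1.1.2.1.1] false OR false OR false = false
[1.1.1.2.1.2] false OR false OR false = false
[1.1.1.2.1] false OR false = false
[1.1.1.2] NOT false = true
[1.1.1] exactly-one(false, true) = true
[1.1] NOT true = false
[1.2] false → false (antecedent false ⇒ implication holds) = true
[1] false AND true = false
[2] exactly-one(true, false, false) = true
[root] false AND true = false
Overall: false → refused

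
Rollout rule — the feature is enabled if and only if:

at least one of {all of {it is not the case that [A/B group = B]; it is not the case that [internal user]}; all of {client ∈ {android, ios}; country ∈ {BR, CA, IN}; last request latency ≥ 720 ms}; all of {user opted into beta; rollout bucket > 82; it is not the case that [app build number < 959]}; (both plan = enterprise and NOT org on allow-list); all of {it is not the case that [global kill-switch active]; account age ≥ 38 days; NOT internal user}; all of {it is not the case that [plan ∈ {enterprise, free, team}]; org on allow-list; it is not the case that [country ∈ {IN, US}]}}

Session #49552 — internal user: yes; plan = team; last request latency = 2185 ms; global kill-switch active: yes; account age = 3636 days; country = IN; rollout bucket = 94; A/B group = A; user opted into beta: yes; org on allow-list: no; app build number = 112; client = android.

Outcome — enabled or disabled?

Atomic conditions:
  A/B group = B: A == B is false
  internal user: yes → true
  client ∈ {android, ios}: android is in the set → true
  country ∈ {BR, CA, IN}: IN is in the set → true
  last request latency ≥ 720 ms: 2185 ≥ 720 is true
  user opted into beta: yes → true
  rollout bucket > 82: 94 > 82 is true
  app build number < 959: 112 < 959 is true
  plan = enterprise: team == enterprise is false
  NOT org on allow-list: no → true
  global kill-switch active: yes → true
  account age ≥ 38 days: 3636 ≥ 38 is true
  NOT internal user: yes → false
  plan ∈ {enterprise, free, team}: team is in the set → true
  org on allow-list: no → false
  country ∈ {IN, US}: IN is in the set → true
Combine:
[1.1] NOT false = true
[1.2] NOT true = false
[1] true AND false = false
[2] true AND true AND true = true
[3.3] NOT true = false
[3] true AND true AND false = false
[4] false AND true = false
[5.1] NOT true = false
[5] false AND true AND false = false
[6.1] NOT true = false
[6.3] NOT true = false
[6] false AND false AND false = false
[root] false OR true OR false OR false OR false OR false = true
Overall: true → enabled

Enabled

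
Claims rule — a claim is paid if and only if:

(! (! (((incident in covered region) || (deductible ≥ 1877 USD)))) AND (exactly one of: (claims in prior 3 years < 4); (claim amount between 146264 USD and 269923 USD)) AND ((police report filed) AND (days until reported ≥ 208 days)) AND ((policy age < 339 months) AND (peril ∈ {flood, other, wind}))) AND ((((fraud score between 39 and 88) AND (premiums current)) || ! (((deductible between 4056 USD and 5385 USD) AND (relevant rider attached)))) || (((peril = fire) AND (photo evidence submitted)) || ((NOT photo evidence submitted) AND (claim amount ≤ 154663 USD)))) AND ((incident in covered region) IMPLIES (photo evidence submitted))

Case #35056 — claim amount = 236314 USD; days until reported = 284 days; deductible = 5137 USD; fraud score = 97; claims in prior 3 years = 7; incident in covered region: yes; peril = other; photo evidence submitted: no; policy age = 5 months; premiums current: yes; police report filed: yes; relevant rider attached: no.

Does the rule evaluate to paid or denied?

Denied

Atomic conditions:
  incident in covered region: yes → true
  deductible ≥ 1877 USD: 5137 ≥ 1877 is true
  claims in prior 3 years < 4: 7 < 4 is false
  claim amount between 146264 USD and 269923 USD: 236314 in [146264, 269923] is true
  police report filed: yes → true
  days until reported ≥ 208 days: 284 ≥ 208 is true
  policy age < 339 months: 5 < 339 is true
  peril ∈ {flood, other, wind}: other is in the set → true
  fraud score between 39 and 88: 97 in [39, 88] is false
  premiums current: yes → true
  deductible between 4056 USD and 5385 USD: 5137 in [4056, 5385] is true
  relevant rider attached: no → false
  peril = fire: other == fire is false
  photo evidence submitted: no → false
  NOT photo evidence submitted: no → true
  claim amount ≤ 154663 USD: 236314 ≤ 154663 is false
Combine:
[1.1.1.1] true OR true = true
[1.1.1] NOT true = false
[1.1] NOT false = true
[1.2] exactly-one(false, true) = true
[1.3] true AND true = true
[1.4] true AND true = true
[1] true AND true AND true AND true = true
[2.1.1] false AND true = false
[2.1.2.1] true AND false = false
[2.1.2] NOT false = true
[2.1] false OR true = true
[2.2.1] false AND false = false
[2.2.2] true AND false = false
[2.2] false OR false = false
[2] true OR false = true
[3] true → false = false
[root] true AND true AND false = false
Overall: false → denied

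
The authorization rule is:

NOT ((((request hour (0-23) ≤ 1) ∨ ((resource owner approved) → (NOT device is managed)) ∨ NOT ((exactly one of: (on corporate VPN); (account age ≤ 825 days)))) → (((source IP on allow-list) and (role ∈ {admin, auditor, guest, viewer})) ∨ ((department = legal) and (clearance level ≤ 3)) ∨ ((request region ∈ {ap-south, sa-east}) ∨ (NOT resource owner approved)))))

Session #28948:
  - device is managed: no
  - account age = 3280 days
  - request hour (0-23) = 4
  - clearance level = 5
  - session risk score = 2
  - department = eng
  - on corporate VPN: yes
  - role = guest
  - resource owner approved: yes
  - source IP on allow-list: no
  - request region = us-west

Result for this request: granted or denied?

Granted

Atomic conditions:
  request hour (0-23) ≤ 1: 4 ≤ 1 is false
  resource owner approved: yes → true
  NOT device is managed: no → true
  on corporate VPN: yes → true
  account age ≤ 825 days: 3280 ≤ 825 is false
  source IP on allow-list: no → false
  role ∈ {admin, auditor, guest, viewer}: guest is in the set → true
  department = legal: eng == legal is false
  clearance level ≤ 3: 5 ≤ 3 is false
  request region ∈ {ap-south, sa-east}: us-west is not in the set → false
  NOT resource owner approved: yes → false
Combine:
[1.1.2] true → true = true
[1.1.3.1] exactly-one(true, false) = true
[1.1.3] NOT true = false
[1.1] false OR true OR false = true
[1.2.1] false AND true = false
[1.2.2] false AND false = false
[1.2.3] false OR false = false
[1.2] false OR false OR false = false
[1] true → false = false
[root] NOT false = true
Overall: true → granted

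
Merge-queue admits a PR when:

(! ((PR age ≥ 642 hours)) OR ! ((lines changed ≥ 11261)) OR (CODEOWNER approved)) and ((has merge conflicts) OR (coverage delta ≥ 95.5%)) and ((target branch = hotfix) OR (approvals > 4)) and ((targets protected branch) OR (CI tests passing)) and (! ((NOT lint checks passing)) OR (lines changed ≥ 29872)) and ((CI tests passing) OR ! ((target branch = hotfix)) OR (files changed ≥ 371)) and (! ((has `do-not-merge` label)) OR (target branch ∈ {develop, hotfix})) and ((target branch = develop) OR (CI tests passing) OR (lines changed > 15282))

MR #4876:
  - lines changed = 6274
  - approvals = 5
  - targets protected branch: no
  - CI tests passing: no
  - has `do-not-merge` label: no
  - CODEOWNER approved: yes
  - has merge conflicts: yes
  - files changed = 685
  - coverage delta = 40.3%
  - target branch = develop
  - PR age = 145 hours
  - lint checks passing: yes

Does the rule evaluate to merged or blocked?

Blocked

Atomic conditions:
  PR age ≥ 642 hours: 145 ≥ 642 is false
  lines changed ≥ 11261: 6274 ≥ 11261 is false
  CODEOWNER approved: yes → true
  has merge conflicts: yes → true
  coverage delta ≥ 95.5%: 40.3 ≥ 95.5 is false
  target branch = hotfix: develop == hotfix is false
  approvals > 4: 5 > 4 is true
  targets protected branch: no → false
  CI tests passing: no → false
  NOT lint checks passing: yes → false
  lines changed ≥ 29872: 6274 ≥ 29872 is false
  files changed ≥ 371: 685 ≥ 371 is true
  has `do-not-merge` label: no → false
  target branch ∈ {develop, hotfix}: develop is in the set → true
  target branch = develop: develop == develop is true
  lines changed > 15282: 6274 > 15282 is false
Combine:
[1.1] NOT false = true
[1.2] NOT false = true
[1] true OR true OR true = true
[2] true OR false = true
[3] false OR true = true
[4] false OR false = false
[5.1] NOT false = true
[5] true OR false = true
[6.2] NOT false = true
[6] false OR true OR true = true
[7.1] NOT false = true
[7] true OR true = true
[8] true OR false OR false = true
[root] true AND true AND true AND false AND true AND true AND true AND true = false
Overall: false → blocked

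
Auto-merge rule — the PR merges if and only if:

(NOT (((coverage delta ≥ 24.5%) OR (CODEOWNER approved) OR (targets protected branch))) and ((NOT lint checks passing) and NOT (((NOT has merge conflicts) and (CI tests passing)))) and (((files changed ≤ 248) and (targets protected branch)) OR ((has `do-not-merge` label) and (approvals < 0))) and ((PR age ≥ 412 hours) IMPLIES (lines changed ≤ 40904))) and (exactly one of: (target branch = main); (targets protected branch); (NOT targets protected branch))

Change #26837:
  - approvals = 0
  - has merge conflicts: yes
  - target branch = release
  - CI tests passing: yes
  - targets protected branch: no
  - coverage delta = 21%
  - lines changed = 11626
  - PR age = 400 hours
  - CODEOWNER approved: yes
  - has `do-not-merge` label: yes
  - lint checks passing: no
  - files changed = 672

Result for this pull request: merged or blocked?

Atomic conditions:
  coverage delta ≥ 24.5%: 21 ≥ 24.5 is false
  CODEOWNER approved: yes → true
  targets protected branch: no → false
  NOT lint checks passing: no → true
  NOT has merge conflicts: yes → false
  CI tests passing: yes → true
  files changed ≤ 248: 672 ≤ 248 is false
  has `do-not-merge` label: yes → true
  approvals < 0: 0 < 0 is false
  PR age ≥ 412 hours: 400 ≥ 412 is false
  lines changed ≤ 40904: 11626 ≤ 40904 is true
  target branch = main: release == main is false
  NOT targets protected branch: no → true
Combine:
[1.1.1] false OR true OR false = true
[1.1] NOT true = false
[1.2.2.1] false AND true = false
[1.2.2] NOT false = true
[1.2] true AND true = true
[1.3.1] false AND false = false
[1.3.2] true AND false = false
[1.3] false OR false = false
[1.4] false → true (antecedent false ⇒ implication holds) = true
[1] false AND true AND false AND true = false
[2] exactly-one(false, false, true) = true
[root] false AND true = false
Overall: false → blocked

Blocked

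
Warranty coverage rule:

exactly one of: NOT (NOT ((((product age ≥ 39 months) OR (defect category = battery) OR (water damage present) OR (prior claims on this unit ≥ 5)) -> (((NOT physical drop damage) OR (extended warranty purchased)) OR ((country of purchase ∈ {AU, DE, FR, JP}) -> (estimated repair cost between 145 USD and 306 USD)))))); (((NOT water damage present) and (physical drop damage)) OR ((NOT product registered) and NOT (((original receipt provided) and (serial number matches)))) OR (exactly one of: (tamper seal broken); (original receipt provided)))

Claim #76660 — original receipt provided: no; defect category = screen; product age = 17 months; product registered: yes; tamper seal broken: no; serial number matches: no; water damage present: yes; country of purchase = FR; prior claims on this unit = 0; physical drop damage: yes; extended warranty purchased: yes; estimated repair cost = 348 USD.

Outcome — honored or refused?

Atomic conditions:
  product age ≥ 39 months: 17 ≥ 39 is false
  defect category = battery: screen == battery is false
  water damage present: yes → true
  prior claims on this unit ≥ 5: 0 ≥ 5 is false
  NOT physical drop damage: yes → false
  extended warranty purchased: yes → true
  country of purchase ∈ {AU, DE, FR, JP}: FR is in the set → true
  estimated repair cost between 145 USD and 306 USD: 348 in [145, 306] is false
  NOT water damage present: yes → false
  physical drop damage: yes → true
  NOT product registered: yes → false
  original receipt provided: no → false
  serial number matches: no → false
  tamper seal broken: no → false
Combine:
[1.1.1.1] false OR false OR true OR false = true
[1.1.1.2.1] false OR true = true
[1.1.1.2.2] true → false = false
[1.1.1.2] true OR false = true
[1.1.1] true → true = true
[1.1] NOT true = false
[1] NOT false = true
[2.1] false AND true = false
[2.2.2.1] false AND false = false
[2.2.2] NOT false = true
[2.2] false AND true = false
[2.3] exactly-one(false, false) = false
[2] false OR false OR false = false
[root] exactly-one(true, false) = true
Overall: true → honored

Honored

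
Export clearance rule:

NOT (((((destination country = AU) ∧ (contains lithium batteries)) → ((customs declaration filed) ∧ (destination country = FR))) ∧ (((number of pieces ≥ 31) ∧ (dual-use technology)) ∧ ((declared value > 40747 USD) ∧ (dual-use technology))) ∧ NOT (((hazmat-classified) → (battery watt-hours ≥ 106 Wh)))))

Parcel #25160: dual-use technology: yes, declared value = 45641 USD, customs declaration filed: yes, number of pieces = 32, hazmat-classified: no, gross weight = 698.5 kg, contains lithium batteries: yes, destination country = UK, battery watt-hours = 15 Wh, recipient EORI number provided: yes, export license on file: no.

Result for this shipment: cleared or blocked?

Cleared

Atomic conditions:
  destination country = AU: UK == AU is false
  contains lithium batteries: yes → true
  customs declaration filed: yes → true
  destination country = FR: UK == FR is false
  number of pieces ≥ 31: 32 ≥ 31 is true
  dual-use technology: yes → true
  declared value > 40747 USD: 45641 > 40747 is true
  hazmat-classified: no → false
  battery watt-hours ≥ 106 Wh: 15 ≥ 106 is false
Combine:
[1.1.1] false AND true = false
[1.1.2] true AND false = false
[1.1] false → false (antecedent false ⇒ implication holds) = true
[1.2.1] true AND true = true
[1.2.2] true AND true = true
[1.2] true AND true = true
[1.3.1] false → false (antecedent false ⇒ implication holds) = true
[1.3] NOT true = false
[1] true AND true AND false = false
[root] NOT false = true
Overall: true → cleared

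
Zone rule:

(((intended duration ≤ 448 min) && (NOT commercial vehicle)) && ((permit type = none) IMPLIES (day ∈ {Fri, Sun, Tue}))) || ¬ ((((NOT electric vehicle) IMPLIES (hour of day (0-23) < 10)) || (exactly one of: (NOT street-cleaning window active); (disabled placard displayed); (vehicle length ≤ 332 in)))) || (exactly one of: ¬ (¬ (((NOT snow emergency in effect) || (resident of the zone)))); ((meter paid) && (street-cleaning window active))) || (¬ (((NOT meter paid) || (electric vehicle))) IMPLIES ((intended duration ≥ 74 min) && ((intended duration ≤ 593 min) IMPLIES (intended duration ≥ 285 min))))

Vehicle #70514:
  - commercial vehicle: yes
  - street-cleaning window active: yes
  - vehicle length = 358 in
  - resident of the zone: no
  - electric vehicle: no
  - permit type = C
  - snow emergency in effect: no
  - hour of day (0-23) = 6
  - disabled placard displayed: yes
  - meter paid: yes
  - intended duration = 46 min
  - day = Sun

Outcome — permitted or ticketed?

Ticketed

Atomic conditions:
  intended duration ≤ 448 min: 46 ≤ 448 is true
  NOT commercial vehicle: yes → false
  permit type = none: C == none is false
  day ∈ {Fri, Sun, Tue}: Sun is in the set → true
  NOT electric vehicle: no → true
  hour of day (0-23) < 10: 6 < 10 is true
  NOT street-cleaning window active: yes → false
  disabled placard displayed: yes → true
  vehicle length ≤ 332 in: 358 ≤ 332 is false
  NOT snow emergency in effect: no → true
  resident of the zone: no → false
  meter paid: yes → true
  street-cleaning window active: yes → true
  NOT meter paid: yes → false
  electric vehicle: no → false
  intended duration ≥ 74 min: 46 ≥ 74 is false
  intended duration ≤ 593 min: 46 ≤ 593 is true
  intended duration ≥ 285 min: 46 ≥ 285 is false
Combine:
[1.1] true AND false = false
[1.2] false → true (antecedent false ⇒ implication holds) = true
[1] false AND true = false
[2.1.1] true → true = true
[2.1.2] exactly-one(false, true, false) = true
[2.1] true OR true = true
[2] NOT true = false
[3.1.1.1] true OR false = true
[3.1.1] NOT true = false
[3.1] NOT false = true
[3.2] true AND true = true
[3] exactly-one(true, true) = false
[4.1.1] false OR false = false
[4.1] NOT false = true
[4.2.2] true → false = false
[4.2] false AND false = false
[4] true → false = false
[root] false OR false OR false OR false = false
Overall: false → ticketed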